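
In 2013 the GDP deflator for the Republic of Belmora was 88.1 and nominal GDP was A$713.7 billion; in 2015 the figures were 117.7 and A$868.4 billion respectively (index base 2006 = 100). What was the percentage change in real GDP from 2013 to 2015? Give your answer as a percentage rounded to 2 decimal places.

-8.92%

Deflate each year: 2013 → 713.7/0.881 = 810.10; 2015 → 868.4/1.177 = 737.81.
So real GDP changed by 737.81/810.10 − 1 = -0.0892, i.e. -8.92%.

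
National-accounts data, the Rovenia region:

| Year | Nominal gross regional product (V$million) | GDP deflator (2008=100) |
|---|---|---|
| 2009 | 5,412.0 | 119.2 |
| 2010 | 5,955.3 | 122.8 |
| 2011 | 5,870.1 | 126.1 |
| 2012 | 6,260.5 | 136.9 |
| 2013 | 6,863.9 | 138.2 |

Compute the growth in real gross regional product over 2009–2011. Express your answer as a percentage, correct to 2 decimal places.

Real gross regional product 2009 = 5412.0/1.192 = 4540.27.
Real gross regional product 2011 = 5870.1/1.261 = 4655.11.
Change = 4655.11/4540.27 − 1 = 0.0253.

2.53%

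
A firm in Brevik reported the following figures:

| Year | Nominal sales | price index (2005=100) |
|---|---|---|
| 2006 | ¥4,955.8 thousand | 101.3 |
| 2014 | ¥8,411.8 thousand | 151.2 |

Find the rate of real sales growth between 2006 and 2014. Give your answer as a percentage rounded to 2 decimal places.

13.72%

Deflate each year: 2006 → 4955.8/1.013 = 4892.20; 2014 → 8411.8/1.512 = 5563.36.
So real sales changed by 5563.36/4892.20 − 1 = 0.1372, i.e. 13.72%.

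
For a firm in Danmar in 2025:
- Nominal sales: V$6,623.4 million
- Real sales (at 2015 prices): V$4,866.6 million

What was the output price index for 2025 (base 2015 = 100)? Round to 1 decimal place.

136.1

output price index = (Nominal / Real) × 100 = 6623.4 / 4866.6 × 100 = 136.10.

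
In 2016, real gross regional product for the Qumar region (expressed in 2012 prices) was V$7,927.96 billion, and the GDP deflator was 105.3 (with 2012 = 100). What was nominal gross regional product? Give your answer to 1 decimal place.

Nominal gross regional product = Real × (GDP deflator/100) = 7927.96 × 1.053 = 8348.14.

V$8,348.1 billion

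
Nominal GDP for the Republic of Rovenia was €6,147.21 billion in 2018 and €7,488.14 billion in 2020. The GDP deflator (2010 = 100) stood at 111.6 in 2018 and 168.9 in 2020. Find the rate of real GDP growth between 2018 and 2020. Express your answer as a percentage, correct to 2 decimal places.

Deflate each year: 2018 → 6147.21/1.116 = 5508.25; 2020 → 7488.14/1.689 = 4433.48.
So real GDP changed by 4433.48/5508.25 − 1 = -0.1951, i.e. -19.51%.

-19.51%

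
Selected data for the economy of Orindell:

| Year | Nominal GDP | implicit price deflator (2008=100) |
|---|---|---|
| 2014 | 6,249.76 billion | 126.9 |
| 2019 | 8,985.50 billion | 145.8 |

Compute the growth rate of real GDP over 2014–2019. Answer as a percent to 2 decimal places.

Real GDP 2014 = 6249.76 / 1.269 = 4924.95.
Real GDP 2019 = 8985.50 / 1.458 = 6162.89.
Real growth = 6162.89 / 4924.95 − 1 = 0.2514.

25.14%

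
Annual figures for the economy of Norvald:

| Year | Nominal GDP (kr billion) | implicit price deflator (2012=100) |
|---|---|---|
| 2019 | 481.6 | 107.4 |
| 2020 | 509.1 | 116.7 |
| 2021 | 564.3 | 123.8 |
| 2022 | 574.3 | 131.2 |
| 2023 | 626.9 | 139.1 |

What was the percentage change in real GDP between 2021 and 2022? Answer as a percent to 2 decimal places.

Real GDP 2021 = 564.3/1.238 = 455.82.
Real GDP 2022 = 574.3/1.312 = 437.73.
Change = 437.73/455.82 − 1 = -0.0397.

-3.97%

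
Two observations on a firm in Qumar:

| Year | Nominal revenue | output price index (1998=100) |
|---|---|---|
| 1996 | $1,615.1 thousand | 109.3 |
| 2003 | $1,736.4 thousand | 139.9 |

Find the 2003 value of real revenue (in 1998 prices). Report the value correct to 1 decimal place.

$1,241.2 thousand

Real revenue = Nominal / (output price index/100) = 1736.4 / 1.399 = 1241.17.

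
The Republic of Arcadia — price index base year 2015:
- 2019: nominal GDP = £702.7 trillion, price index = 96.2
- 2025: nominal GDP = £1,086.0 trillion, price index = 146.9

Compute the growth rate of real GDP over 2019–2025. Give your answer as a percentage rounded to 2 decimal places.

1.21%

Real GDP 2019 = 702.7 / 0.962 = 730.46.
Real GDP 2025 = 1086.0 / 1.469 = 739.28.
Real growth = 739.28 / 730.46 − 1 = 0.0121.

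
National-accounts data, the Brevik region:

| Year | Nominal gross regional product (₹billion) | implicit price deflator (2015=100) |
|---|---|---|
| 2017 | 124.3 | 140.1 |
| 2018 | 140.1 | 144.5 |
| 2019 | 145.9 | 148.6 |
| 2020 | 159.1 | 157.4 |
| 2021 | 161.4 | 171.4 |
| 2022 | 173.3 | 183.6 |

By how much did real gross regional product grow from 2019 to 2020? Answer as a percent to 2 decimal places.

Real gross regional product 2019 = 145.9/1.486 = 98.18.
Real gross regional product 2020 = 159.1/1.574 = 101.08.
Change = 101.08/98.18 − 1 = 0.0295.

2.95%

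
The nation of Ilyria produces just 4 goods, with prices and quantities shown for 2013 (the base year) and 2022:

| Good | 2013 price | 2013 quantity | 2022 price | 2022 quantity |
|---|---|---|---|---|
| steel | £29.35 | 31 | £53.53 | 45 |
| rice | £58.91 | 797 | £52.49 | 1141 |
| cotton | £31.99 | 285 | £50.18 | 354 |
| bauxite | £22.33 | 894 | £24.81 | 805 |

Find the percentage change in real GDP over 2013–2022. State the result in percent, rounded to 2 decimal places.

27.16%

Real GDP 2013 = Nominal GDP 2013 = 29.35·31 + 58.91·797 + 31.99·285 + 22.33·894 = 76941.29.
Real GDP 2022 (at 2013 prices) = 29.35·45 + 58.91·1141 + 31.99·354 + 22.33·805 = 97837.17.
Real growth = 97837.17/76941.29 − 1 = 0.2716.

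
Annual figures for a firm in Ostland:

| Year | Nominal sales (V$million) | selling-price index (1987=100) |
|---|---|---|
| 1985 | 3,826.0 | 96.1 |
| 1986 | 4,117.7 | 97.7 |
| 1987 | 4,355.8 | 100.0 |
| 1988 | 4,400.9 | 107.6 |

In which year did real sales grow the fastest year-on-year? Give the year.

1986

1986: real = 4117.7/0.977 = 4214.64; growth vs 1985 (3981.27) = 5.86%.
1987: real = 4355.8/1.000 = 4355.80; growth vs 1986 (4214.64) = 3.35%.
1988: real = 4400.9/1.076 = 4090.06; growth vs 1987 (4355.80) = -6.10%.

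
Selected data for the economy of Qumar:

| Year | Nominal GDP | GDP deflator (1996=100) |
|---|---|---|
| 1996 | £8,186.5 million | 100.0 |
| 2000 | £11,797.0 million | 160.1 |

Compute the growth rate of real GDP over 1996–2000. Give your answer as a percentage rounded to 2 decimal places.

-9.99%

Deflate each year: 1996 → 8186.5/1.000 = 8186.50; 2000 → 11797.0/1.601 = 7368.52.
So real GDP changed by 7368.52/8186.50 − 1 = -0.0999, i.e. -9.99%.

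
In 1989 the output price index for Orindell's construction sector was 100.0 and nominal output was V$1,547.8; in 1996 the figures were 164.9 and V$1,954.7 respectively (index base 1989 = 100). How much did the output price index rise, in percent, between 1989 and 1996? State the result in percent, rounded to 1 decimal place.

Price-level change = 164.9 / 100.0 − 1 = 0.6490.

64.9%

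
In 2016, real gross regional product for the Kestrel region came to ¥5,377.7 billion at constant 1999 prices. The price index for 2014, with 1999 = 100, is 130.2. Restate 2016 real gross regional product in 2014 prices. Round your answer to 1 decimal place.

¥7,001.8 billion

Real gross regional product in 2014 prices = Real gross regional product in 1999 prices × (P_2014/P_1999) = 5377.7 × 1.302 = 7001.77.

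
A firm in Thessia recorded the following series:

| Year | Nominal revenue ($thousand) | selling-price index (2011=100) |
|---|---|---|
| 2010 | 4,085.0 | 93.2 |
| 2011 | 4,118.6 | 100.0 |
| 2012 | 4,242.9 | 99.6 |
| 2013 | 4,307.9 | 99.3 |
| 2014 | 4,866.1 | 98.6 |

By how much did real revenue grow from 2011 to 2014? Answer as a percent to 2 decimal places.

19.83%

Real revenue 2011 = 4118.6/1.000 = 4118.60.
Real revenue 2014 = 4866.1/0.986 = 4935.19.
Change = 4935.19/4118.60 − 1 = 0.1983.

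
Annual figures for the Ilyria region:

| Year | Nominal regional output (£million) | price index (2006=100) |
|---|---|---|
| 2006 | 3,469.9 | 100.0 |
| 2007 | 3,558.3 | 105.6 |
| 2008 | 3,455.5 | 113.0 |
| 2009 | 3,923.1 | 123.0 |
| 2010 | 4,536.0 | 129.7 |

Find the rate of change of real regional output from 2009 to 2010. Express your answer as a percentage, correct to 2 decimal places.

Real regional output 2009 = 3923.1/1.230 = 3189.51.
Real regional output 2010 = 4536.0/1.297 = 3497.30.
Change = 3497.30/3189.51 − 1 = 0.0965.

9.65%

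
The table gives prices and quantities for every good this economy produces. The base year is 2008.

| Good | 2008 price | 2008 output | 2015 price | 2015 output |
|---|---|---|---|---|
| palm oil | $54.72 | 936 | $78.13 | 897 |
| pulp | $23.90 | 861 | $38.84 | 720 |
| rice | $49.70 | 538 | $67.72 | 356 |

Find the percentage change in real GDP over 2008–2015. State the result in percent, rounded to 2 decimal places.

-14.77%

Real GDP 2008 = Nominal GDP 2008 = 54.72·936 + 23.90·861 + 49.70·538 = 98534.42.
Real GDP 2015 (at 2008 prices) = 54.72·897 + 23.90·720 + 49.70·356 = 83985.04.
Real growth = 83985.04/98534.42 − 1 = -0.1477.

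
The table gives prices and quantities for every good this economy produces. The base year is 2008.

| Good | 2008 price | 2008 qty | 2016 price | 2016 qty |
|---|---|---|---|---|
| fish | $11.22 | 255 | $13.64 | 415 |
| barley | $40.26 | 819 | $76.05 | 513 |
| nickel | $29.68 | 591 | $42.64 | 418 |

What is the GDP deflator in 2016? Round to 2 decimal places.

165.71

Nominal GDP 2016 = 13.64·415 + 76.05·513 + 42.64·418 = 62497.77.
Real GDP 2016 (at 2008 prices) = 11.22·415 + 40.26·513 + 29.68·418 = 37715.92.
Deflator = Nominal/Real × 100 = 62497.77/37715.92 × 100 = 165.707.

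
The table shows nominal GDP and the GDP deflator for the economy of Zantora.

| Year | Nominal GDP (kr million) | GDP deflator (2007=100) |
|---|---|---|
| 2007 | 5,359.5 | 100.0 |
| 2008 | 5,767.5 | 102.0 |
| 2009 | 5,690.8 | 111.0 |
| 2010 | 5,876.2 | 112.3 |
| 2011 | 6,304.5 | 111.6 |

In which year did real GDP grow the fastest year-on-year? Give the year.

2011

2008: real = 5767.5/1.020 = 5654.41; growth vs 2007 (5359.50) = 5.50%.
2009: real = 5690.8/1.110 = 5126.85; growth vs 2008 (5654.41) = -9.33%.
2010: real = 5876.2/1.123 = 5232.59; growth vs 2009 (5126.85) = 2.06%.
2011: real = 6304.5/1.116 = 5649.19; growth vs 2010 (5232.59) = 7.96%.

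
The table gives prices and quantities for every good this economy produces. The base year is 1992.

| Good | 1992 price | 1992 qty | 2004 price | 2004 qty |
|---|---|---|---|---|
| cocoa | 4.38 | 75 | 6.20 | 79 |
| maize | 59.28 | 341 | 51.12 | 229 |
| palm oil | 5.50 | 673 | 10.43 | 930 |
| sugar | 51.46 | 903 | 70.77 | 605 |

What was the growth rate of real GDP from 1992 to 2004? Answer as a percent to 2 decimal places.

Real GDP 1992 = Nominal GDP 1992 = 4.38·75 + 59.28·341 + 5.50·673 + 51.46·903 = 70712.86.
Real GDP 2004 (at 1992 prices) = 4.38·79 + 59.28·229 + 5.50·930 + 51.46·605 = 50169.44.
Real growth = 50169.44/70712.86 − 1 = -0.2905.

-29.05%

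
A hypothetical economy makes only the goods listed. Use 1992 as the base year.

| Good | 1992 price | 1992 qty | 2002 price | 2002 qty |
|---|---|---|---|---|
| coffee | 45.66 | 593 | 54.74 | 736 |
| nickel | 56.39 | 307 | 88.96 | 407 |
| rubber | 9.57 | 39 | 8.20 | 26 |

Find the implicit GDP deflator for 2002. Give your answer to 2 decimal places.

135.04

Nominal GDP 2002 = 54.74·736 + 88.96·407 + 8.20·26 = 76708.56.
Real GDP 2002 (at 1992 prices) = 45.66·736 + 56.39·407 + 9.57·26 = 56805.31.
Deflator = Nominal/Real × 100 = 76708.56/56805.31 × 100 = 135.038.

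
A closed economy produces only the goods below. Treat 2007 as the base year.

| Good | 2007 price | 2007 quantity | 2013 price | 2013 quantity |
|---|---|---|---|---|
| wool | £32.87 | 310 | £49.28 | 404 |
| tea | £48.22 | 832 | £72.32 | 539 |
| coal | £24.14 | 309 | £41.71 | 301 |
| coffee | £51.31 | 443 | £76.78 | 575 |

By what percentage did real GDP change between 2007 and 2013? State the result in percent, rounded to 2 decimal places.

-5.54%

Real GDP 2007 = Nominal GDP 2007 = 32.87·310 + 48.22·832 + 24.14·309 + 51.31·443 = 80498.33.
Real GDP 2013 (at 2007 prices) = 32.87·404 + 48.22·539 + 24.14·301 + 51.31·575 = 76039.45.
Real growth = 76039.45/80498.33 − 1 = -0.0554.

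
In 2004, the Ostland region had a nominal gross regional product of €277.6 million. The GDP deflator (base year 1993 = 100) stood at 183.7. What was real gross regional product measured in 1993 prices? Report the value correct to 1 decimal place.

€151.1 million

Real gross regional product = Nominal / (GDP deflator/100) = 277.6 / 1.837 = 151.12.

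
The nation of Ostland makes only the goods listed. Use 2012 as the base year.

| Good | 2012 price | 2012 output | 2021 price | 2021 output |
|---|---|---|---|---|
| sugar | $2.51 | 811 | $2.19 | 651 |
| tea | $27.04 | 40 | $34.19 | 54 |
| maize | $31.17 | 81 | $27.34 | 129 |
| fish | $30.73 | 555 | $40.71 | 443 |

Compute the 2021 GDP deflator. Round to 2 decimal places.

119.80

Nominal GDP 2021 = 2.19·651 + 34.19·54 + 27.34·129 + 40.71·443 = 24833.34.
Real GDP 2021 (at 2012 prices) = 2.51·651 + 27.04·54 + 31.17·129 + 30.73·443 = 20728.49.
Deflator = Nominal/Real × 100 = 24833.34/20728.49 × 100 = 119.803.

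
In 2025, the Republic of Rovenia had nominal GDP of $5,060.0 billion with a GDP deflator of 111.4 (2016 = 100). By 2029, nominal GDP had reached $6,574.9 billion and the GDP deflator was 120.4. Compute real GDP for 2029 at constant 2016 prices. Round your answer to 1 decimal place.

$5,460.9 billion

Real GDP = Nominal / (GDP deflator/100) = 6574.9 / 1.204 = 5460.88.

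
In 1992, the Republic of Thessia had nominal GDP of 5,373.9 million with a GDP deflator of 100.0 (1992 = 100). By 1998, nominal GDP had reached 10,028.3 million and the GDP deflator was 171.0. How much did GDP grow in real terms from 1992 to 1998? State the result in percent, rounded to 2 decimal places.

Deflate each year: 1992 → 5373.9/1.000 = 5373.90; 1998 → 10028.3/1.710 = 5864.50.
So real GDP changed by 5864.50/5373.90 − 1 = 0.0913, i.e. 9.13%.

9.13%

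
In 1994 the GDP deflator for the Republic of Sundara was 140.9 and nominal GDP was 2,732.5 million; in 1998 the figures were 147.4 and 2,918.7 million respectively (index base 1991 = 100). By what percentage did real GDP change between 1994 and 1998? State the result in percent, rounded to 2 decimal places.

Real GDP 1994 = 2732.5 / 1.409 = 1939.32.
Real GDP 1998 = 2918.7 / 1.474 = 1980.12.
Real growth = 1980.12 / 1939.32 − 1 = 0.0210.

2.10%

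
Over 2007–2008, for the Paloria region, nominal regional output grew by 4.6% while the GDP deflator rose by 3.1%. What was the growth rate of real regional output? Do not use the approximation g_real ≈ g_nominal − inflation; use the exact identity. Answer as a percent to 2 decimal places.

(1 + g_nom) = (1 + g_real)(1 + π), so g_real = 1.0460 / 1.0310 − 1 = 0.01455.

1.45%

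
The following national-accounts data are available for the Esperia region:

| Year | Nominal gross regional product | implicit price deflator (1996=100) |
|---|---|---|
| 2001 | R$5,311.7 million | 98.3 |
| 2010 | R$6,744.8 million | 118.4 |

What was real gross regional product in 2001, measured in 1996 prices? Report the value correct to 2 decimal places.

R$5,403.56 million

Real gross regional product = Nominal / (implicit price deflator/100) = 5311.7 / 0.983 = 5403.56.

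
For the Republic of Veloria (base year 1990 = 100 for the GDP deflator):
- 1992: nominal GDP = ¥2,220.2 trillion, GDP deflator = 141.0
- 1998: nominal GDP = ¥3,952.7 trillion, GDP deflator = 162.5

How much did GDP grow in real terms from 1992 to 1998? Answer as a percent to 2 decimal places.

Deflate each year: 1992 → 2220.2/1.410 = 1574.61; 1998 → 3952.7/1.625 = 2432.43.
So real GDP changed by 2432.43/1574.61 − 1 = 0.5448, i.e. 54.48%.

54.48%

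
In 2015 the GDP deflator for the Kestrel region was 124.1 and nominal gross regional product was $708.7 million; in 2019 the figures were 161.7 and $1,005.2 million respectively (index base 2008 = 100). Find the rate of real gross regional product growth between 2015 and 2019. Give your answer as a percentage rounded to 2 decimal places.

8.86%

Real gross regional product 2015 = 708.7 / 1.241 = 571.07.
Real gross regional product 2019 = 1005.2 / 1.617 = 621.65.
Real growth = 621.65 / 571.07 − 1 = 0.0886.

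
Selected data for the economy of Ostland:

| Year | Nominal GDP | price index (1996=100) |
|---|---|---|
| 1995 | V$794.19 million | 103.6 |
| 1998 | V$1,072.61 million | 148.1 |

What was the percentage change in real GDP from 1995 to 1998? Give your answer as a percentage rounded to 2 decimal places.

-5.52%

Real GDP 1995 = 794.19 / 1.036 = 766.59.
Real GDP 1998 = 1072.61 / 1.481 = 724.25.
Real growth = 724.25 / 766.59 − 1 = -0.0552.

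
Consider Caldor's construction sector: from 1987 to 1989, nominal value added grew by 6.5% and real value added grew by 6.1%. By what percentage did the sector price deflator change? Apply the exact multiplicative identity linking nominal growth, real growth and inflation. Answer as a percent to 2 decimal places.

(1 + g_nom) = (1 + g_real)(1 + π), so π = 1.0650 / 1.0610 − 1 = 0.00377.

0.38%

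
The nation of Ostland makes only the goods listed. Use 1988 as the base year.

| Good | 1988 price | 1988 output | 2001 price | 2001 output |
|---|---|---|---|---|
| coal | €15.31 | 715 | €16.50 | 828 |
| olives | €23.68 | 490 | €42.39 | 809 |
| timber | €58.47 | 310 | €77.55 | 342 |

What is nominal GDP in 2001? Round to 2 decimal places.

€74477.61

Nominal GDP 2001 = Σ (p_2001 × q_2001) = 16.50·828 + 42.39·809 + 77.55·342 = 74477.61.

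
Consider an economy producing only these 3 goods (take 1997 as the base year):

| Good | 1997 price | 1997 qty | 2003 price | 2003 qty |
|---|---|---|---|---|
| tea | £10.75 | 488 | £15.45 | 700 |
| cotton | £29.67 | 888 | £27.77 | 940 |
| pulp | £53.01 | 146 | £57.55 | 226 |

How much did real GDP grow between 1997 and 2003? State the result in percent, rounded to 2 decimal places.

Real GDP 1997 = Nominal GDP 1997 = 10.75·488 + 29.67·888 + 53.01·146 = 39332.42.
Real GDP 2003 (at 1997 prices) = 10.75·700 + 29.67·940 + 53.01·226 = 47395.06.
Real growth = 47395.06/39332.42 − 1 = 0.2050.

20.50%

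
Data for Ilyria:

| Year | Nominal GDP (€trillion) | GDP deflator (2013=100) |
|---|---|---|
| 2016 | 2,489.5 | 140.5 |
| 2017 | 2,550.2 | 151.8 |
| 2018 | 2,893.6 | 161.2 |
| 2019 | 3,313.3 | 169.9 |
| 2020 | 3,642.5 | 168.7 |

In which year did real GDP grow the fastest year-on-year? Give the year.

2020

2017: real = 2550.2/1.518 = 1679.97; growth vs 2016 (1771.89) = -5.19%.
2018: real = 2893.6/1.612 = 1795.04; growth vs 2017 (1679.97) = 6.85%.
2019: real = 3313.3/1.699 = 1950.15; growth vs 2018 (1795.04) = 8.64%.
2020: real = 3642.5/1.687 = 2159.16; growth vs 2019 (1950.15) = 10.72%.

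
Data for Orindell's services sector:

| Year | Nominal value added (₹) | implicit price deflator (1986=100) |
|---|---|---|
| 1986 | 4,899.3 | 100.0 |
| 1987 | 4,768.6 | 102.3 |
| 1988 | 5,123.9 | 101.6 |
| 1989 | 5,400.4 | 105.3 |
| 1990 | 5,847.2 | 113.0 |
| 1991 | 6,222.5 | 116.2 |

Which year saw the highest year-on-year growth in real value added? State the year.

1988

1987: real = 4768.6/1.023 = 4661.39; growth vs 1986 (4899.30) = -4.86%.
1988: real = 5123.9/1.016 = 5043.21; growth vs 1987 (4661.39) = 8.19%.
1989: real = 5400.4/1.053 = 5128.58; growth vs 1988 (5043.21) = 1.69%.
1990: real = 5847.2/1.130 = 5174.51; growth vs 1989 (5128.58) = 0.90%.
1991: real = 6222.5/1.162 = 5354.99; growth vs 1990 (5174.51) = 3.49%.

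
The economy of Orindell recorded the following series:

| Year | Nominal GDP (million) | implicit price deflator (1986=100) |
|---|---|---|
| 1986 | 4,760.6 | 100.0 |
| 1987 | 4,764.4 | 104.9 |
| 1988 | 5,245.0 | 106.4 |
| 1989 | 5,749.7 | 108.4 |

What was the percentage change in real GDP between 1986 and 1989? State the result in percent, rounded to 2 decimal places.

Real GDP 1986 = 4760.6/1.000 = 4760.60.
Real GDP 1989 = 5749.7/1.084 = 5304.15.
Change = 5304.15/4760.60 − 1 = 0.1142.

11.42%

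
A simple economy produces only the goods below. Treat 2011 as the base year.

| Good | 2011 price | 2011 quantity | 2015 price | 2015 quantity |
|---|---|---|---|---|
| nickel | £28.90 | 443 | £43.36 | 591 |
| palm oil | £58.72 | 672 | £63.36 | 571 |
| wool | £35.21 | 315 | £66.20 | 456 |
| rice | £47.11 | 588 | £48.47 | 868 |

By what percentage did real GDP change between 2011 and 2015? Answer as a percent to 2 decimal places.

18.12%

Real GDP 2011 = Nominal GDP 2011 = 28.90·443 + 58.72·672 + 35.21·315 + 47.11·588 = 91054.37.
Real GDP 2015 (at 2011 prices) = 28.90·591 + 58.72·571 + 35.21·456 + 47.11·868 = 107556.26.
Real growth = 107556.26/91054.37 − 1 = 0.1812.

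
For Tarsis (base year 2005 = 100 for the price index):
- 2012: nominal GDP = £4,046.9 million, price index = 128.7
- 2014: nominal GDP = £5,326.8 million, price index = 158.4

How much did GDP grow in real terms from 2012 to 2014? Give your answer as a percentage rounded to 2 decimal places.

6.95%

Deflate each year: 2012 → 4046.9/1.287 = 3144.44; 2014 → 5326.8/1.584 = 3362.88.
So real GDP changed by 3362.88/3144.44 − 1 = 0.0695, i.e. 6.95%.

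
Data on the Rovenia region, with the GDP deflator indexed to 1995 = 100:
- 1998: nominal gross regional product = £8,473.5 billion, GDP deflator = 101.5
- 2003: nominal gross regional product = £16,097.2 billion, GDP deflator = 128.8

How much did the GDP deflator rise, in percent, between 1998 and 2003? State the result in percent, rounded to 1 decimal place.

Price-level change = 128.8 / 101.5 − 1 = 0.2690.

26.9%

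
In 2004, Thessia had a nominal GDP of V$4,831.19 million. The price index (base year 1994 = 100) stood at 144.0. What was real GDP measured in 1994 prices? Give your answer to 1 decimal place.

Real GDP = Nominal / (price index/100) = 4831.19 / 1.440 = 3354.99.

V$3,355.0 million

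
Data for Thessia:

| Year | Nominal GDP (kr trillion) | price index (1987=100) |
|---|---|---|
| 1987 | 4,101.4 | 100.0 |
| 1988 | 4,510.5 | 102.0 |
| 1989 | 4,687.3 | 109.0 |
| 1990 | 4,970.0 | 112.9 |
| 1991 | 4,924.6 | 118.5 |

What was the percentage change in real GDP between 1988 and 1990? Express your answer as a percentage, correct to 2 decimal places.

-0.45%

Real GDP 1988 = 4510.5/1.020 = 4422.06.
Real GDP 1990 = 4970.0/1.129 = 4402.13.
Change = 4402.13/4422.06 − 1 = -0.0045.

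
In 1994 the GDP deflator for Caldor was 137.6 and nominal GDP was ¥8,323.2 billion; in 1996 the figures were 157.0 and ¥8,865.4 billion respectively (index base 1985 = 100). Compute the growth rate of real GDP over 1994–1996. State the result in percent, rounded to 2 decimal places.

Deflate each year: 1994 → 8323.2/1.376 = 6048.84; 1996 → 8865.4/1.570 = 5646.75.
So real GDP changed by 5646.75/6048.84 − 1 = -0.0665, i.e. -6.65%.

-6.65%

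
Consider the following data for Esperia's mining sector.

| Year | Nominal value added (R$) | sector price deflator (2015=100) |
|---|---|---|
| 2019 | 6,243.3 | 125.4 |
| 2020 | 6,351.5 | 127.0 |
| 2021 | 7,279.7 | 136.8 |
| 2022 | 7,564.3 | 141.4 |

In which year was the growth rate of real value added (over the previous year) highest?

2021

2020: real = 6351.5/1.270 = 5001.18; growth vs 2019 (4978.71) = 0.45%.
2021: real = 7279.7/1.368 = 5321.42; growth vs 2020 (5001.18) = 6.40%.
2022: real = 7564.3/1.414 = 5349.58; growth vs 2021 (5321.42) = 0.53%.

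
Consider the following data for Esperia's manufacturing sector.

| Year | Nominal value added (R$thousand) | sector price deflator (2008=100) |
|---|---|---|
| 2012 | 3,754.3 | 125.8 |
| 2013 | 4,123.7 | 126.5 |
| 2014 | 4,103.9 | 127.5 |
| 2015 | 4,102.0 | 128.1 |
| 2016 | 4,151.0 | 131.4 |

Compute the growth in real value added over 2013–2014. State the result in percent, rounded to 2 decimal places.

Real value added 2013 = 4123.7/1.265 = 3259.84.
Real value added 2014 = 4103.9/1.275 = 3218.75.
Change = 3218.75/3259.84 − 1 = -0.0126.

-1.26%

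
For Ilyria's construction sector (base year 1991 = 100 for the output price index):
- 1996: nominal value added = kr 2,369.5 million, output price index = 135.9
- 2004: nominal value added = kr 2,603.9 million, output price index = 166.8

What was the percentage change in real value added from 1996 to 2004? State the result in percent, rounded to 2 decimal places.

-10.47%

Real value added 1996 = 2369.5 / 1.359 = 1743.56.
Real value added 2004 = 2603.9 / 1.668 = 1561.09.
Real growth = 1561.09 / 1743.56 − 1 = -0.1047.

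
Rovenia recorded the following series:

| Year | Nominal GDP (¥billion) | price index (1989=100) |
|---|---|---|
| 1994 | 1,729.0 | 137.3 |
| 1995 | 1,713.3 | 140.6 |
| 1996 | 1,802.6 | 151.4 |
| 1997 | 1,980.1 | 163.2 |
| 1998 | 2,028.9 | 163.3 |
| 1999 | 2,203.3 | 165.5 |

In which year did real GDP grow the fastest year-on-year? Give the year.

1995: real = 1713.3/1.406 = 1218.56; growth vs 1994 (1259.29) = -3.23%.
1996: real = 1802.6/1.514 = 1190.62; growth vs 1995 (1218.56) = -2.29%.
1997: real = 1980.1/1.632 = 1213.30; growth vs 1996 (1190.62) = 1.90%.
1998: real = 2028.9/1.633 = 1242.44; growth vs 1997 (1213.30) = 2.40%.
1999: real = 2203.3/1.655 = 1331.30; growth vs 1998 (1242.44) = 7.15%.

1999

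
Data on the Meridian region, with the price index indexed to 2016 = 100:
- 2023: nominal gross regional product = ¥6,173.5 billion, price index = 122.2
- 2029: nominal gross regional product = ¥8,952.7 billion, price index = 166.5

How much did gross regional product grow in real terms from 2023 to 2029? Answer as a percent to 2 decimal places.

Real gross regional product 2023 = 6173.5 / 1.222 = 5051.96.
Real gross regional product 2029 = 8952.7 / 1.665 = 5377.00.
Real growth = 5377.00 / 5051.96 − 1 = 0.0643.

6.43%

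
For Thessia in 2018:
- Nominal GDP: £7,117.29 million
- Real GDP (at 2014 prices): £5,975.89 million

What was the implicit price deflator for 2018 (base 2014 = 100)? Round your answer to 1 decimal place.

119.1

implicit price deflator = (Nominal / Real) × 100 = 7117.29 / 5975.89 × 100 = 119.10.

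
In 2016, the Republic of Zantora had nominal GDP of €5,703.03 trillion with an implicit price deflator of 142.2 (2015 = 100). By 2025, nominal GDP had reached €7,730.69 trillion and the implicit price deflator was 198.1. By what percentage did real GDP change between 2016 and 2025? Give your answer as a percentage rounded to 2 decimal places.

Real GDP 2016 = 5703.03 / 1.422 = 4010.57.
Real GDP 2025 = 7730.69 / 1.981 = 3902.42.
Real growth = 3902.42 / 4010.57 − 1 = -0.0270.

-2.70%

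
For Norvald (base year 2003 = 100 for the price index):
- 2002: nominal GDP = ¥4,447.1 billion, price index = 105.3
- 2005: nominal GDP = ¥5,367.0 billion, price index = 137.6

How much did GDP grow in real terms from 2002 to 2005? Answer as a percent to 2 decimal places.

-7.64%

Deflate each year: 2002 → 4447.1/1.053 = 4223.27; 2005 → 5367.0/1.376 = 3900.44.
So real GDP changed by 3900.44/4223.27 − 1 = -0.0764, i.e. -7.64%.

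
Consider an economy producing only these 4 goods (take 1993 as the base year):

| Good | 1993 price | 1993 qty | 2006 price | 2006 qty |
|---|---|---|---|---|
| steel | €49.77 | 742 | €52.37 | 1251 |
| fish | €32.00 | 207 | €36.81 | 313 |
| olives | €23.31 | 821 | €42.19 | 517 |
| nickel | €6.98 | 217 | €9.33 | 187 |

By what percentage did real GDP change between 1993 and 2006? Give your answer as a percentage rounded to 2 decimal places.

33.38%

Real GDP 1993 = Nominal GDP 1993 = 49.77·742 + 32.00·207 + 23.31·821 + 6.98·217 = 64205.51.
Real GDP 2006 (at 1993 prices) = 49.77·1251 + 32.00·313 + 23.31·517 + 6.98·187 = 85634.80.
Real growth = 85634.80/64205.51 − 1 = 0.3338.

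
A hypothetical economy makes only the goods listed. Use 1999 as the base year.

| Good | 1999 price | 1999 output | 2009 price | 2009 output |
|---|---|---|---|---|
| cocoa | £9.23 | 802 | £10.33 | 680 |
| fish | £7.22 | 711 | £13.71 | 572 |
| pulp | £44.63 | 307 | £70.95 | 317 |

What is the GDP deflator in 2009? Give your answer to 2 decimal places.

Nominal GDP 2009 = 10.33·680 + 13.71·572 + 70.95·317 = 37357.67.
Real GDP 2009 (at 1999 prices) = 9.23·680 + 7.22·572 + 44.63·317 = 24553.95.
Deflator = Nominal/Real × 100 = 37357.67/24553.95 × 100 = 152.145.

152.15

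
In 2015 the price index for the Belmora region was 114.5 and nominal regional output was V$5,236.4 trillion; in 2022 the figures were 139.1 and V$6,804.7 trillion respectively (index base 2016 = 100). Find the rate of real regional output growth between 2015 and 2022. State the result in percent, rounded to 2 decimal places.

6.97%

Real regional output 2015 = 5236.4 / 1.145 = 4573.28.
Real regional output 2022 = 6804.7 / 1.391 = 4891.95.
Real growth = 4891.95 / 4573.28 − 1 = 0.0697.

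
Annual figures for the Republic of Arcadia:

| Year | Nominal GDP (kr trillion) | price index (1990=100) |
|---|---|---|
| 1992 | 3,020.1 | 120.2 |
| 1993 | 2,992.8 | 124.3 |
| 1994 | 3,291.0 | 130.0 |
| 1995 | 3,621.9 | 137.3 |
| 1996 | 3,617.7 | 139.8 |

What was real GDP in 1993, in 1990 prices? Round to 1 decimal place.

Real GDP 1993 = 2992.8 / 1.243 = 2407.72.

kr 2,407.7 trillion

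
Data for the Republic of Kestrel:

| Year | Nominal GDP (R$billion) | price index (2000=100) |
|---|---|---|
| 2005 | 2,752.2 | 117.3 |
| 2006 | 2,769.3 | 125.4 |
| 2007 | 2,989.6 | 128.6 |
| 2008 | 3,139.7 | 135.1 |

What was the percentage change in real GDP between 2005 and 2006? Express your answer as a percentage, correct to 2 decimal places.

Real GDP 2005 = 2752.2/1.173 = 2346.29.
Real GDP 2006 = 2769.3/1.254 = 2208.37.
Change = 2208.37/2346.29 − 1 = -0.0588.

-5.88%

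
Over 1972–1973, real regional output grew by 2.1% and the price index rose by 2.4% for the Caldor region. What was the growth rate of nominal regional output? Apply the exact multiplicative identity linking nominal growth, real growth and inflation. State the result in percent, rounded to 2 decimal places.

(1 + g_nom) = (1 + g_real)(1 + π) = 1.0210 × 1.0240 = 1.04550.

4.55%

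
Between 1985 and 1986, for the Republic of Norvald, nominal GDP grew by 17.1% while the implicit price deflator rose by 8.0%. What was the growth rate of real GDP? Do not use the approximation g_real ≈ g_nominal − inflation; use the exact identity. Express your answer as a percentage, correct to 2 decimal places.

(1 + g_nom) = (1 + g_real)(1 + π), so g_real = 1.1710 / 1.0800 − 1 = 0.08426.

8.43%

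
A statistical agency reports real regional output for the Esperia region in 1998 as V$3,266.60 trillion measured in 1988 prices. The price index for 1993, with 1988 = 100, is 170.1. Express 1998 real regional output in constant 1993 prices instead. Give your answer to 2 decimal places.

Real regional output in 1993 prices = Real regional output in 1988 prices × (P_1993/P_1988) = 3266.60 × 1.701 = 5556.49.

V$5,556.49 trillion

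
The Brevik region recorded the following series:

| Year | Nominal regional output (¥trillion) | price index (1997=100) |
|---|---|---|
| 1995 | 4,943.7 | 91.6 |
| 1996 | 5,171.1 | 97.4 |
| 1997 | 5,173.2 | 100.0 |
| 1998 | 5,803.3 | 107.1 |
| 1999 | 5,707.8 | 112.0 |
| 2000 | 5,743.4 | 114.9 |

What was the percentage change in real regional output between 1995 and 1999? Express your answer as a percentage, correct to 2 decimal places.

Real regional output 1995 = 4943.7/0.916 = 5397.05.
Real regional output 1999 = 5707.8/1.120 = 5096.25.
Change = 5096.25/5397.05 − 1 = -0.0557.

-5.57%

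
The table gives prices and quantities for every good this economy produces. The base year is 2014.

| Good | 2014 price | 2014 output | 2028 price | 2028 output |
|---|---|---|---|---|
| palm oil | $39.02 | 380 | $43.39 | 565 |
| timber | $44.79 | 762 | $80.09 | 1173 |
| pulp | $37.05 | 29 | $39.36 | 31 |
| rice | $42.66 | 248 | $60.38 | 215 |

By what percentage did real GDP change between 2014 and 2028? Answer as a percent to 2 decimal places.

40.08%

Real GDP 2014 = Nominal GDP 2014 = 39.02·380 + 44.79·762 + 37.05·29 + 42.66·248 = 60611.71.
Real GDP 2028 (at 2014 prices) = 39.02·565 + 44.79·1173 + 37.05·31 + 42.66·215 = 84905.42.
Real growth = 84905.42/60611.71 − 1 = 0.4008.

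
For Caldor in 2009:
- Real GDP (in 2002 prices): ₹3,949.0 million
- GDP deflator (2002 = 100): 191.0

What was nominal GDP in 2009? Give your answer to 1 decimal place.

Nominal GDP = Real × (GDP deflator/100) = 3949.0 × 1.910 = 7542.59.

₹7,542.6 million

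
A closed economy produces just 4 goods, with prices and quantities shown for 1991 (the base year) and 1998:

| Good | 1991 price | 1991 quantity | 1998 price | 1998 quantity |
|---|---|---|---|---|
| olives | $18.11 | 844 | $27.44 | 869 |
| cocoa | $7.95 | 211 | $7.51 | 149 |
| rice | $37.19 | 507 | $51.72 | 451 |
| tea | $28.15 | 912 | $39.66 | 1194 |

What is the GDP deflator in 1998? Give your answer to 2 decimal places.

Nominal GDP 1998 = 27.44·869 + 7.51·149 + 51.72·451 + 39.66·1194 = 95644.11.
Real GDP 1998 (at 1991 prices) = 18.11·869 + 7.95·149 + 37.19·451 + 28.15·1194 = 67305.93.
Deflator = Nominal/Real × 100 = 95644.11/67305.93 × 100 = 142.104.

142.10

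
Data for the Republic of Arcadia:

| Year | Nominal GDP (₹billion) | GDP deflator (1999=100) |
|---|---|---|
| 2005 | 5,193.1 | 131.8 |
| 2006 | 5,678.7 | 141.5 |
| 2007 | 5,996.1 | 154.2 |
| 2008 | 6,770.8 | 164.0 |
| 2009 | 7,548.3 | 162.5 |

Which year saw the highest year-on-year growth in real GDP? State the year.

2009

2006: real = 5678.7/1.415 = 4013.22; growth vs 2005 (3940.14) = 1.85%.
2007: real = 5996.1/1.542 = 3888.52; growth vs 2006 (4013.22) = -3.11%.
2008: real = 6770.8/1.640 = 4128.54; growth vs 2007 (3888.52) = 6.17%.
2009: real = 7548.3/1.625 = 4645.11; growth vs 2008 (4128.54) = 12.51%.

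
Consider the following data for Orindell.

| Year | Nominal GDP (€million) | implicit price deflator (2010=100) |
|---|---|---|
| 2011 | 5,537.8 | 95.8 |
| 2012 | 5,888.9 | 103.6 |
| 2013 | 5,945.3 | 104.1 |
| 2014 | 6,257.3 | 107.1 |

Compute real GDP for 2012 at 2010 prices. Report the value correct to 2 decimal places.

€5,684.27 million

Real GDP 2012 = 5888.9 / 1.036 = 5684.27.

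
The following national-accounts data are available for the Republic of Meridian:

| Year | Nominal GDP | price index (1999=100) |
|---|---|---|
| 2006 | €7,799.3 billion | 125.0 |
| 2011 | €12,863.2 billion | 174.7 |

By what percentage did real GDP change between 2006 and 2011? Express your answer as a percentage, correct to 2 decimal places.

Real GDP 2006 = 7799.3 / 1.250 = 6239.44.
Real GDP 2011 = 12863.2 / 1.747 = 7363.02.
Real growth = 7363.02 / 6239.44 − 1 = 0.1801.

18.01%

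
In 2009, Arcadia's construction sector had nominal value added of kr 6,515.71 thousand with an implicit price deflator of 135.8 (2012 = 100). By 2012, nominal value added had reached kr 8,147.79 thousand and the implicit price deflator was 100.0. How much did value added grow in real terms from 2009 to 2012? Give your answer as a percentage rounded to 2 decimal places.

69.82%

Deflate each year: 2009 → 6515.71/1.358 = 4798.02; 2012 → 8147.79/1.000 = 8147.79.
So real value added changed by 8147.79/4798.02 − 1 = 0.6982, i.e. 69.82%.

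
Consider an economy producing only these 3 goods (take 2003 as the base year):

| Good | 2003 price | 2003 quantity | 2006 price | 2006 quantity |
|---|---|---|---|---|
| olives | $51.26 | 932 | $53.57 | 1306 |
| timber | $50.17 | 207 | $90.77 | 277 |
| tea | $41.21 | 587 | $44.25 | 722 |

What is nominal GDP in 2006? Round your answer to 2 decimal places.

Nominal GDP 2006 = Σ (p_2006 × q_2006) = 53.57·1306 + 90.77·277 + 44.25·722 = 127054.21.

$127054.21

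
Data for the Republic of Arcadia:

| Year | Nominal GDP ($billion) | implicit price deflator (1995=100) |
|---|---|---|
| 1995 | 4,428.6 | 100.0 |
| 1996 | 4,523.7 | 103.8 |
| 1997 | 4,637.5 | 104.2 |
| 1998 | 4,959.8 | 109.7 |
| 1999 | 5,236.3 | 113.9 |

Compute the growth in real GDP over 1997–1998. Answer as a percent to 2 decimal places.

Real GDP 1997 = 4637.5/1.042 = 4450.58.
Real GDP 1998 = 4959.8/1.097 = 4521.24.
Change = 4521.24/4450.58 − 1 = 0.0159.

1.59%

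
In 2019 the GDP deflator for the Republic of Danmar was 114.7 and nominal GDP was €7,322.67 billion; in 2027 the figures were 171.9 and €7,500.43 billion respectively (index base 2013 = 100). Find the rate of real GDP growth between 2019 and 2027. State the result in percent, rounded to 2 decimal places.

-31.66%

Real GDP 2019 = 7322.67 / 1.147 = 6384.19.
Real GDP 2027 = 7500.43 / 1.719 = 4363.25.
Real growth = 4363.25 / 6384.19 − 1 = -0.3166.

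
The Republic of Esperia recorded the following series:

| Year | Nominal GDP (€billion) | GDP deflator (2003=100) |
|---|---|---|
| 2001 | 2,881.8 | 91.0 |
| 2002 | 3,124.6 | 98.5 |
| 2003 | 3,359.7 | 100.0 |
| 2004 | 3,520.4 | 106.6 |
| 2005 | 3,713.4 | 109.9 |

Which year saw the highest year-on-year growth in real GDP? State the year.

2003

2002: real = 3124.6/0.985 = 3172.18; growth vs 2001 (3166.81) = 0.17%.
2003: real = 3359.7/1.000 = 3359.70; growth vs 2002 (3172.18) = 5.91%.
2004: real = 3520.4/1.066 = 3302.44; growth vs 2003 (3359.70) = -1.70%.
2005: real = 3713.4/1.099 = 3378.89; growth vs 2004 (3302.44) = 2.31%.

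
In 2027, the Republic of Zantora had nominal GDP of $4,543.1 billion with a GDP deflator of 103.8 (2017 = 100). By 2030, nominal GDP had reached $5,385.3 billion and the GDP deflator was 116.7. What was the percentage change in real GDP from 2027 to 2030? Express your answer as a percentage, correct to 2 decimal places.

Deflate each year: 2027 → 4543.1/1.038 = 4376.78; 2030 → 5385.3/1.167 = 4614.65.
So real GDP changed by 4614.65/4376.78 − 1 = 0.0543, i.e. 5.43%.

5.43%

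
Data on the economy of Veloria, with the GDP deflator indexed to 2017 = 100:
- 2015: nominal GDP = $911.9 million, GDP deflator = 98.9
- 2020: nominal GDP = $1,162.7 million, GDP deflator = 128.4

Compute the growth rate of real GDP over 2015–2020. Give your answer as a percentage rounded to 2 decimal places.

Deflate each year: 2015 → 911.9/0.989 = 922.04; 2020 → 1162.7/1.284 = 905.53.
So real GDP changed by 905.53/922.04 − 1 = -0.0179, i.e. -1.79%.

-1.79%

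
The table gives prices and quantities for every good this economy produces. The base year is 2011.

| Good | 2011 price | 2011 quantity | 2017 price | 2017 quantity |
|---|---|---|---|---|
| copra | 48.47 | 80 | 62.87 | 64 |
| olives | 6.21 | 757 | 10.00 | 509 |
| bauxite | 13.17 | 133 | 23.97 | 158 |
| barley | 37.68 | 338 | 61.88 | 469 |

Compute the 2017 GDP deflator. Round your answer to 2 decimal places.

161.14

Nominal GDP 2017 = 62.87·64 + 10.00·509 + 23.97·158 + 61.88·469 = 41922.66.
Real GDP 2017 (at 2011 prices) = 48.47·64 + 6.21·509 + 13.17·158 + 37.68·469 = 26015.75.
Deflator = Nominal/Real × 100 = 41922.66/26015.75 × 100 = 161.143.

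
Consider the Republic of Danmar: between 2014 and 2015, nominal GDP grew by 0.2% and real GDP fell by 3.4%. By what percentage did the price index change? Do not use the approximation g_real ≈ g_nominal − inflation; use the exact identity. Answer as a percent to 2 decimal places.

3.73%

(1 + g_nom) = (1 + g_real)(1 + π), so π = 1.0020 / 0.9660 − 1 = 0.03727.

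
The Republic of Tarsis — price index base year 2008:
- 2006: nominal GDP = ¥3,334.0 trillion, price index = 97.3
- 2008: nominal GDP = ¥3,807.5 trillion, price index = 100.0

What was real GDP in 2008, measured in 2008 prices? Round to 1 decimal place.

Real GDP = Nominal / (price index/100) = 3807.5 / 1.000 = 3807.50.

¥3,807.5 trillion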